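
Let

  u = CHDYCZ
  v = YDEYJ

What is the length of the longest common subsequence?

Pick D at u[3]=v[2] → Y at u[4]=v[4]; all 2 characters appear in both, in order. Since dp[6][5] = 2, nothing longer is possible.

2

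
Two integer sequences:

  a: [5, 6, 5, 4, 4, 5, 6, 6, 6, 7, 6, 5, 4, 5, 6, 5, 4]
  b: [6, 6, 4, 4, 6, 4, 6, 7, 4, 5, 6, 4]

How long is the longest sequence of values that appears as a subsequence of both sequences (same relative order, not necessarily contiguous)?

Pick 6 [2,2] → 4 [4,3] → 4 [5,4] → 6 [7,5] → 6 [9,7] → 7 [10,8] → 4 [13,9] → 5 [14,10] → 6 [15,11] → 4 [17,12]; all 10 values appear in both, in order, and the DP table's final entry dp[17][12] is also 10, so no common subsequence is longer.

10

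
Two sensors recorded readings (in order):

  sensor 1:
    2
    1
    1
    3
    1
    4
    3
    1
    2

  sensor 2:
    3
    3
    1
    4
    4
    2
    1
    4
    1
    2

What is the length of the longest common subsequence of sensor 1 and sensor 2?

Pick 2 at sensor 1[1]=sensor 2[6], then 1 at sensor 1[5]=sensor 2[7], then 4 at sensor 1[6]=sensor 2[8], then 1 at sensor 1[8]=sensor 2[9], then 2 at sensor 1[9]=sensor 2[10]; all 5 values appear in both, in order. The LCS DP gives dp[9][10] = 5, so this is optimal.

5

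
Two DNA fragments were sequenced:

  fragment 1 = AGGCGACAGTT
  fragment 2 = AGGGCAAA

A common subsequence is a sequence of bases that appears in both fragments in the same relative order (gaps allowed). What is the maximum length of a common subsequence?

6

Match A (fragment 1 #1, fragment 2 #1), then G (fragment 1 #2, fragment 2 #3), then G (fragment 1 #3, fragment 2 #4), then C (fragment 1 #4, fragment 2 #5), then A (fragment 1 #6, fragment 2 #7), then A (fragment 1 #8, fragment 2 #8) — 6 bases in the same relative order in both. Since dp[11][8] = 6, nothing longer is possible.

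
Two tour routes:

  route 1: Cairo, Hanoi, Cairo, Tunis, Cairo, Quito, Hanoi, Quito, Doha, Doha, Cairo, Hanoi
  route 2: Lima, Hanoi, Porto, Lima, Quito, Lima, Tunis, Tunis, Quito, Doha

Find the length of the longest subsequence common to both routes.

Taking Hanoi [2,2], Tunis [4,8], Quito [8,9], Doha [10,10] gives a common subsequence of length 4, and the DP table's final entry dp[12][10] is also 4, so no common subsequence is longer.

4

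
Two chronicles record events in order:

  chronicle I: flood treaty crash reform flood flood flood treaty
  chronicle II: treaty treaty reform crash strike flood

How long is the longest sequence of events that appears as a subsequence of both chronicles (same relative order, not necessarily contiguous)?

3

One common subsequence of length 3: treaty at chronicle I[2]=chronicle II[2]; then crash at chronicle I[3]=chronicle II[4]; then flood at chronicle I[7]=chronicle II[6]. The LCS DP gives dp[8][6] = 3, so this is optimal.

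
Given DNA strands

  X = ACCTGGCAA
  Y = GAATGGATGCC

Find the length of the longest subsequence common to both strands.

5

Match A (X #1, Y #3), T (X #4, Y #4), G (X #5, Y #6), G (X #6, Y #9), C (X #7, Y #11) — 5 bases in the same relative order in both, and the DP table's final entry dp[9][11] is also 5, so no common subsequence is longer.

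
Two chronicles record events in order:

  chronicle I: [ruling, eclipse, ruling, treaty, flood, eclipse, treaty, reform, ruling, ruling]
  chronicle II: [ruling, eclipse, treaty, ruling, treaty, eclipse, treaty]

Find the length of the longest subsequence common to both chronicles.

6

Match ruling (chronicle I #1, chronicle II #1); then eclipse (chronicle I #2, chronicle II #2); then ruling (chronicle I #3, chronicle II #4); then treaty (chronicle I #4, chronicle II #5); then eclipse (chronicle I #6, chronicle II #6); then treaty (chronicle I #7, chronicle II #7) — 6 events in the same relative order in both. Since dp[10][7] = 6, nothing longer is possible.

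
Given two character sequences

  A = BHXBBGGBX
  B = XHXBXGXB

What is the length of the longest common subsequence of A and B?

Taking H (A #2, B #2), X (A #3, B #3), B (A #4, B #4), G (A #6, B #6), B (A #8, B #8) gives a common subsequence of length 5. dp[9][8] = 5 confirms this is the maximum.

5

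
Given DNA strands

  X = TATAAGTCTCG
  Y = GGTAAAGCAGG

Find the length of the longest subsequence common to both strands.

7

Let dp[i][j] be the LCS length of the first i bases of X and the first j bases of Y. dp[i][j] = dp[i-1][j-1]+1 when the i-th and j-th bases match, else max(dp[i-1][j], dp[i][j-1]).
    ·  G  G  T  A  A  A  G  C  A  G  G
 ·  0  0  0  0  0  0  0  0  0  0  0  0
 T  0  0  0  1  1  1  1  1  1  1  1  1
 A  0  0  0  1  2  2  2  2  2  2  2  2
 T  0  0  0  1  2  2  2  2  2  2  2  2
 A  0  0  0  1  2  3  3  3  3  3  3  3
 A  0  0  0  1  2  3  4  4  4  4  4  4
 G  0  1  1  1  2  3  4  5  5  5  5  5
 T  0  1  1  2  2  3  4  5  5  5  5  5
 C  0  1  1  2  2  3  4  5  6  6  6  6
 T  0  1  1  2  2  3  4  5  6  6  6  6
 C  0  1  1  2  2  3  4  5  6  6  6  6
 G  0  1  2  2  2  3  4  5  6  6  7  7
dp[11][11] = 7. One LCS (by backtracking along matches): TAAAGCG.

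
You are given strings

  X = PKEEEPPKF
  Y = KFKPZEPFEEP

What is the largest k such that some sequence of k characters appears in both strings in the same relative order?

5

Let dp[i][j] be the LCS length of the first i characters of X and the first j characters of Y. dp[i][j] = dp[i-1][j-1]+1 when the i-th and j-th characters match, else max(dp[i-1][j], dp[i][j-1]).
    ·  K  F  K  P  Z  E  P  F  E  E  P
 ·  0  0  0  0  0  0  0  0  0  0  0  0
 P  0  0  0  0  1  1  1  1  1  1  1  1
 K  0  1  1  1  1  1  1  1  1  1  1  1
 E  0  1  1  1  1  1  2  2  2  2  2  2
 E  0  1  1  1  1  1  2  2  2  3  3  3
 E  0  1  1  1  1  1  2  2  2  3  4  4
 P  0  1  1  1  2  2  2  3  3  3  4  5
 P  0  1  1  1  2  2  2  3  3  3  4  5
 K  0  1  1  2  2  2  2  3  3  3  4  5
 F  0  1  2  2  2  2  2  3  4  4  4  5
dp[9][11] = 5. One LCS (by backtracking along matches): PEEEP.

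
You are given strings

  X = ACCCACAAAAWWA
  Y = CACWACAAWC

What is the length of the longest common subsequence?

Let dp[i][j] be the LCS length of the first i characters of X and the first j characters of Y. dp[i][j] = dp[i-1][j-1]+1 when the i-th and j-th characters match, else max(dp[i-1][j], dp[i][j-1]).
    ·  C  A  C  W  A  C  A  A  W  C
 ·  0  0  0  0  0  0  0  0  0  0  0
 A  0  0  1  1  1  1  1  1  1  1  1
 C  0  1  1  2  2  2  2  2  2  2  2
 C  0  1  1  2  2  2  3  3  3  3  3
 C  0  1  1  2  2  2  3  3  3  3  4
 A  0  1  2  2  2  3  3  4  4  4  4
 C  0  1  2  3  3  3  4  4  4  4  5
 A  0  1  2  3  3  4  4  5  5  5  5
 A  0  1  2  3  3  4  4  5  6  6  6
 A  0  1  2  3  3  4  4  5  6  6  6
 A  0  1  2  3  3  4  4  5  6  6  6
 W  0  1  2  3  4  4  4  5  6  7  7
 W  0  1  2  3  4  4  4  5  6  7  7
 A  0  1  2  3  4  5  5  5  6  7  7
dp[13][10] = 7. One LCS (by backtracking along matches): ACACAAW.

7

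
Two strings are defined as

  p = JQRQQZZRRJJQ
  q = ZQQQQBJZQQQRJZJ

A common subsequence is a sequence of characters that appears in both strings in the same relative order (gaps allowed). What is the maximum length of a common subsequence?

7

Taking J (p #1, q #7), then Q (p #2, q #9), then Q (p #4, q #10), then Q (p #5, q #11), then R (p #9, q #12), then J (p #10, q #13), then J (p #11, q #15) gives a common subsequence of length 7, and the DP table's final entry dp[12][15] is also 7, so no common subsequence is longer.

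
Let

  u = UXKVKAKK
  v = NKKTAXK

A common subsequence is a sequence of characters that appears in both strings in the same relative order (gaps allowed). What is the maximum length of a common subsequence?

4

One common subsequence of length 4: K at u[3]=v[2], K at u[5]=v[3], A at u[6]=v[5], K at u[8]=v[7]. Since dp[8][7] = 4, nothing longer is possible.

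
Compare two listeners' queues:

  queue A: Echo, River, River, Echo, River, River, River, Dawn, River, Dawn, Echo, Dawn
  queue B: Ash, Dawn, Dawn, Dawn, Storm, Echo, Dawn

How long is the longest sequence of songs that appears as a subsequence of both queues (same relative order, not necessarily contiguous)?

Pick Dawn [8,3] → Dawn [10,4] → Echo [11,6] → Dawn [12,7]; all 4 songs appear in both, in order. dp[12][7] = 4 confirms this is the maximum.

4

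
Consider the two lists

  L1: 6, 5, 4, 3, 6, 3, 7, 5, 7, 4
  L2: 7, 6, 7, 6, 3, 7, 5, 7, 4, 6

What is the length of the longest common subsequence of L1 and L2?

7

Match 6 [1,2]; then 6 [5,4]; then 3 [6,5]; then 7 [7,6]; then 5 [8,7]; then 7 [9,8]; then 4 [10,9] — 7 values in the same relative order in both. Since dp[10][10] = 7, nothing longer is possible.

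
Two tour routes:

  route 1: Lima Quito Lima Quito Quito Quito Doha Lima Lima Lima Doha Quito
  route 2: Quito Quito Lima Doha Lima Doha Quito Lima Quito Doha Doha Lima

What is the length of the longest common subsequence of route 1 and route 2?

6

Pick Lima (route 1 #1, route 2 #5) → Quito (route 1 #2, route 2 #7) → Lima (route 1 #3, route 2 #8) → Quito (route 1 #4, route 2 #9) → Doha (route 1 #7, route 2 #11) → Lima (route 1 #10, route 2 #12); all 6 stops appear in both, in order. Since dp[12][12] = 6, nothing longer is possible.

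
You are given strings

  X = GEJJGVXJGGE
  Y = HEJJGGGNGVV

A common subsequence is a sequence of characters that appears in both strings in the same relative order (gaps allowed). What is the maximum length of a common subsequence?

Let dp[i][j] be the LCS length of the first i characters of X and the first j characters of Y. dp[i][j] = dp[i-1][j-1]+1 when the i-th and j-th characters match, else max(dp[i-1][j], dp[i][j-1]).
    ·  H  E  J  J  G  G  G  N  G  V  V
 ·  0  0  0  0  0  0  0  0  0  0  0  0
 G  0  0  0  0  0  1  1  1  1  1  1  1
 E  0  0  1  1  1  1  1  1  1  1  1  1
 J  0  0  1  2  2  2  2  2  2  2  2  2
 J  0  0  1  2  3  3  3  3  3  3  3  3
 G  0  0  1  2  3  4  4  4  4  4  4  4
 V  0  0  1  2  3  4  4  4  4  4  5  5
 X  0  0  1  2  3  4  4  4  4  4  5  5
 J  0  0  1  2  3  4  4  4  4  4  5  5
 G  0  0  1  2  3  4  5  5  5  5  5  5
 G  0  0  1  2  3  4  5  6  6  6  6  6
 E  0  0  1  2  3  4  5  6  6  6  6  6
dp[11][11] = 6. One LCS (by backtracking along matches): EJJGGG.

6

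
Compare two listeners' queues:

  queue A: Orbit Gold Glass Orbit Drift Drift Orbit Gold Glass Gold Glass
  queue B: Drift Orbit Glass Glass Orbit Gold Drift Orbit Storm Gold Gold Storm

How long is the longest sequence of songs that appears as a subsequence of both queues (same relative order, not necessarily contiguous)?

Taking Orbit (queue A #1, queue B #2); then Glass (queue A #3, queue B #4); then Orbit (queue A #4, queue B #5); then Drift (queue A #6, queue B #7); then Orbit (queue A #7, queue B #8); then Gold (queue A #8, queue B #10); then Gold (queue A #10, queue B #11) gives a common subsequence of length 7. The LCS DP gives dp[11][12] = 7, so this is optimal.

7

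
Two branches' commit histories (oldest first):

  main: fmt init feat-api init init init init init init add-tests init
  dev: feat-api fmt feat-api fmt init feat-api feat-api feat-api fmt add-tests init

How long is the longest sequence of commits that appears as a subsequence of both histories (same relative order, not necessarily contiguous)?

Taking fmt (main #1, dev #4) → init (main #2, dev #5) → feat-api (main #3, dev #8) → add-tests (main #10, dev #10) → init (main #11, dev #11) gives a common subsequence of length 5, and the DP table's final entry dp[11][11] is also 5, so no common subsequence is longer.

5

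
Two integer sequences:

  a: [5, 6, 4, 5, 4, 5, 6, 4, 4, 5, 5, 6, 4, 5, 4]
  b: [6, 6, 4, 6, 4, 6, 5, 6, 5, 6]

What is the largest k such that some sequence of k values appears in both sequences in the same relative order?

7

Let dp[i][j] be the LCS length of the first i values of a and the first j values of b. dp[i][j] = dp[i-1][j-1]+1 when the i-th and j-th values match, else max(dp[i-1][j], dp[i][j-1]).
    ·  6  6  4  6  4  6  5  6  5  6
 ·  0  0  0  0  0  0  0  0  0  0  0
 5  0  0  0  0  0  0  0  1  1  1  1
 6  0  1  1  1  1  1  1  1  2  2  2
 4  0  1  1  2  2  2  2  2  2  2  2
 5  0  1  1  2  2  2  2  3  3  3  3
 4  0  1  1  2  2  3  3  3  3  3  3
 5  0  1  1  2  2  3  3  4  4  4  4
 6  0  1  2  2  3  3  4  4  5  5  5
 4  0  1  2  3  3  4  4  4  5  5  5
 4  0  1  2  3  3  4  4  4  5  5  5
 5  0  1  2  3  3  4  4  5  5  6  6
 5  0  1  2  3  3  4  4  5  5  6  6
 6  0  1  2  3  4  4  5  5  6  6  7
 4  0  1  2  3  4  5  5  5  6  6  7
 5  0  1  2  3  4  5  5  6  6  7  7
 4  0  1  2  3  4  5  5  6  6  7  7
dp[15][10] = 7. One LCS (by backtracking along matches): 6, 4, 4, 5, 6, 5, 6.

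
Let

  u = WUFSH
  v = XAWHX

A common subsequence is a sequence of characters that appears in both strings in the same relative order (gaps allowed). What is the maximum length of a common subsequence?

2

Let dp[i][j] be the LCS length of the first i characters of u and the first j characters of v. dp[i][j] = dp[i-1][j-1]+1 when the i-th and j-th characters match, else max(dp[i-1][j], dp[i][j-1]).
    ·  X  A  W  H  X
 ·  0  0  0  0  0  0
 W  0  0  0  1  1  1
 U  0  0  0  1  1  1
 F  0  0  0  1  1  1
 S  0  0  0  1  1  1
 H  0  0  0  1  2  2
dp[5][5] = 2. One LCS (by backtracking along matches): WH.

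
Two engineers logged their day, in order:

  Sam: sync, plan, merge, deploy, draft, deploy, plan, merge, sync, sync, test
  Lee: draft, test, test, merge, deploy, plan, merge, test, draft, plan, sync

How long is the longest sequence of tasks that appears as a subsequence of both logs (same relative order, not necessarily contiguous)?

Pick plan (Sam #2, Lee #6), then merge (Sam #3, Lee #7), then draft (Sam #5, Lee #9), then plan (Sam #7, Lee #10), then sync (Sam #10, Lee #11); all 5 tasks appear in both, in order, and the DP table's final entry dp[11][11] is also 5, so no common subsequence is longer.

5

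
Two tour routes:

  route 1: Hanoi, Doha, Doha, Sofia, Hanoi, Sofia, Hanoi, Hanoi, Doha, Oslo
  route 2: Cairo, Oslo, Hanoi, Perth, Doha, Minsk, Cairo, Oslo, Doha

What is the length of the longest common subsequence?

3

Pick Hanoi [1,3]; then Doha [2,5]; then Doha [9,9]; all 3 stops appear in both, in order. dp[10][9] = 3 confirms this is the maximum.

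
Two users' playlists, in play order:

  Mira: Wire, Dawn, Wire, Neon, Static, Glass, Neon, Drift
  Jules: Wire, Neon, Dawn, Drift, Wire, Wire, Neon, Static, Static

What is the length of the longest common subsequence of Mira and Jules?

Pick Wire at Mira[1]=Jules[1]; then Dawn at Mira[2]=Jules[3]; then Wire at Mira[3]=Jules[6]; then Neon at Mira[4]=Jules[7]; then Static at Mira[5]=Jules[9]; all 5 songs appear in both, in order. Since dp[8][9] = 5, nothing longer is possible.

5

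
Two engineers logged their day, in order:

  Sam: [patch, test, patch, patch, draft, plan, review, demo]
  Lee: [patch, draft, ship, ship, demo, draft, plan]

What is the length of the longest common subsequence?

3

Taking patch [1,1] → draft [5,6] → plan [6,7] gives a common subsequence of length 3, and the DP table's final entry dp[8][7] is also 3, so no common subsequence is longer.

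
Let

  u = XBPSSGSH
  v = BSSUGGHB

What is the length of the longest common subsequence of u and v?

Let dp[i][j] be the LCS length of the first i characters of u and the first j characters of v. dp[i][j] = dp[i-1][j-1]+1 when the i-th and j-th characters match, else max(dp[i-1][j], dp[i][j-1]).
    ·  B  S  S  U  G  G  H  B
 ·  0  0  0  0  0  0  0  0  0
 X  0  0  0  0  0  0  0  0  0
 B  0  1  1  1  1  1  1  1  1
 P  0  1  1  1  1  1  1  1  1
 S  0  1  2  2  2  2  2  2  2
 S  0  1  2  3  3  3  3  3  3
 G  0  1  2  3  3  4  4  4  4
 S  0  1  2  3  3  4  4  4  4
 H  0  1  2  3  3  4  4  5  5
dp[8][8] = 5. One LCS (by backtracking along matches): BSSGH.

5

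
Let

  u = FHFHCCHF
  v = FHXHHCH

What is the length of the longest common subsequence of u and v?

One common subsequence of length 5: F [1,1], then H [2,4], then H [4,5], then C [6,6], then H [7,7]. Since dp[8][7] = 5, nothing longer is possible.

5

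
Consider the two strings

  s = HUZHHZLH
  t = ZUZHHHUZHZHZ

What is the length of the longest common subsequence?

Let dp[i][j] be the LCS length of the first i characters of s and the first j characters of t. dp[i][j] = dp[i-1][j-1]+1 when the i-th and j-th characters match, else max(dp[i-1][j], dp[i][j-1]).
    ·  Z  U  Z  H  H  H  U  Z  H  Z  H  Z
 ·  0  0  0  0  0  0  0  0  0  0  0  0  0
 H  0  0  0  0  1  1  1  1  1  1  1  1  1
 U  0  0  1  1  1  1  1  2  2  2  2  2  2
 Z  0  1  1  2  2  2  2  2  3  3  3  3  3
 H  0  1  1  2  3  3  3  3  3  4  4  4  4
 H  0  1  1  2  3  4  4  4  4  4  4  5  5
 Z  0  1  1  2  3  4  4  4  5  5  5  5  6
 L  0  1  1  2  3  4  4  4  5  5  5  5  6
 H  0  1  1  2  3  4  5  5  5  6  6  6  6
dp[8][12] = 6. One LCS (by backtracking along matches): HUZHHZ.

6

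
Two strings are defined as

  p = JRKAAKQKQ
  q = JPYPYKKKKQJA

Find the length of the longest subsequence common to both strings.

5

One common subsequence of length 5: J (p #1, q #1), K (p #3, q #7), K (p #6, q #8), K (p #8, q #9), Q (p #9, q #10). dp[9][12] = 5 confirms this is the maximum.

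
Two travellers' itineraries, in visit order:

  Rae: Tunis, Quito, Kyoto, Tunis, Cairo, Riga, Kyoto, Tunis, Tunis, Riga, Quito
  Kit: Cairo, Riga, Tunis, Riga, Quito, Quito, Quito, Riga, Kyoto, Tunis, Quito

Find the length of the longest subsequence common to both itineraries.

Taking Tunis [1,3] → Quito [2,7] → Riga [6,8] → Kyoto [7,9] → Tunis [9,10] → Quito [11,11] gives a common subsequence of length 6. dp[11][11] = 6 confirms this is the maximum.

6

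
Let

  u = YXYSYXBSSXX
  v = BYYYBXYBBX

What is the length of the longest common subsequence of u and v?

6

Match Y (u #1, v #2); then Y (u #3, v #3); then Y (u #5, v #4); then X (u #6, v #6); then B (u #7, v #9); then X (u #11, v #10) — 6 characters in the same relative order in both. The LCS DP gives dp[11][10] = 6, so this is optimal.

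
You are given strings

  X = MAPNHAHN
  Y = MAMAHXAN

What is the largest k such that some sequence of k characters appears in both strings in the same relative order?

Pick M at X[1]=Y[3], then A at X[2]=Y[4], then H at X[5]=Y[5], then A at X[6]=Y[7], then N at X[8]=Y[8]; all 5 characters appear in both, in order. Since dp[8][8] = 5, nothing longer is possible.

5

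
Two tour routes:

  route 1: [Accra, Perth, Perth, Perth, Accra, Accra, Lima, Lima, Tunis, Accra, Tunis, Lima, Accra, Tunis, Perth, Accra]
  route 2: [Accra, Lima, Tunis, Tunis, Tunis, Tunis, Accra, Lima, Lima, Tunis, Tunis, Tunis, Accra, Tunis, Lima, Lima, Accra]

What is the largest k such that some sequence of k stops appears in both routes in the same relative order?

9

Pick Accra (route 1 #1, route 2 #1); then Accra (route 1 #6, route 2 #7); then Lima (route 1 #7, route 2 #8); then Lima (route 1 #8, route 2 #9); then Tunis (route 1 #9, route 2 #12); then Accra (route 1 #10, route 2 #13); then Tunis (route 1 #11, route 2 #14); then Lima (route 1 #12, route 2 #16); then Accra (route 1 #16, route 2 #17); all 9 stops appear in both, in order. Since dp[16][17] = 9, nothing longer is possible.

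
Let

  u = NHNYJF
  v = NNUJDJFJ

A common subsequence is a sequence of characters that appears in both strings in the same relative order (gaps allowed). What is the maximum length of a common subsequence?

One common subsequence of length 4: N at u[1]=v[1]; then N at u[3]=v[2]; then J at u[5]=v[6]; then F at u[6]=v[7]. The LCS DP gives dp[6][8] = 4, so this is optimal.

4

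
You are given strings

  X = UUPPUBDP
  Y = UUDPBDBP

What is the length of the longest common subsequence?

6

Let dp[i][j] be the LCS length of the first i characters of X and the first j characters of Y. dp[i][j] = dp[i-1][j-1]+1 when the i-th and j-th characters match, else max(dp[i-1][j], dp[i][j-1]).
    ·  U  U  D  P  B  D  B  P
 ·  0  0  0  0  0  0  0  0  0
 U  0  1  1  1  1  1  1  1  1
 U  0  1  2  2  2  2  2  2  2
 P  0  1  2  2  3  3  3  3  3
 P  0  1  2  2  3  3  3  3  4
 U  0  1  2  2  3  3  3  3  4
 B  0  1  2  2  3  4  4  4  4
 D  0  1  2  3  3  4  5  5  5
 P  0  1  2  3  4  4  5  5  6
dp[8][8] = 6. One LCS (by backtracking along matches): UUPBDP.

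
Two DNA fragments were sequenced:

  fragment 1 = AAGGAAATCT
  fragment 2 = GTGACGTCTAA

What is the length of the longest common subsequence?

One common subsequence of length 6: G [3,1], G [4,3], A [5,4], T [8,7], C [9,8], T [10,9], and the DP table's final entry dp[10][11] is also 6, so no common subsequence is longer.

6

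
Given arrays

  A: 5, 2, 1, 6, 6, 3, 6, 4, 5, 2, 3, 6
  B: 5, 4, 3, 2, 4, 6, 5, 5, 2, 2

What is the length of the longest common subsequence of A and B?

5

Pick 5 [1,1], then 2 [2,4], then 6 [4,6], then 5 [9,8], then 2 [10,10]; all 5 values appear in both, in order. The LCS DP gives dp[12][10] = 5, so this is optimal.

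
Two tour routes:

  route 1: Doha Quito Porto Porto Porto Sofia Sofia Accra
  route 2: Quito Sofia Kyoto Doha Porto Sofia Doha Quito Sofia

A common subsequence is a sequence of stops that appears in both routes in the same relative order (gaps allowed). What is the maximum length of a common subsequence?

Pick Doha at route 1[1]=route 2[4], then Porto at route 1[5]=route 2[5], then Sofia at route 1[6]=route 2[6], then Sofia at route 1[7]=route 2[9]; all 4 stops appear in both, in order. dp[8][9] = 4 confirms this is the maximum.

4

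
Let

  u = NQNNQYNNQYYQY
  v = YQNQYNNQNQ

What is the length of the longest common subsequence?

Pick Q [2,2], N [4,3], Q [5,4], Y [6,5], N [7,6], N [8,7], Q [9,8], Q [12,10]; all 8 characters appear in both, in order. dp[13][10] = 8 confirms this is the maximum.

8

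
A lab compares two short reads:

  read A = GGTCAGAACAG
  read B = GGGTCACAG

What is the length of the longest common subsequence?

Pick G (read A #1, read B #2), G (read A #2, read B #3), T (read A #3, read B #4), C (read A #4, read B #5), A (read A #8, read B #6), C (read A #9, read B #7), A (read A #10, read B #8), G (read A #11, read B #9); all 8 bases appear in both, in order. The LCS DP gives dp[11][9] = 8, so this is optimal.

8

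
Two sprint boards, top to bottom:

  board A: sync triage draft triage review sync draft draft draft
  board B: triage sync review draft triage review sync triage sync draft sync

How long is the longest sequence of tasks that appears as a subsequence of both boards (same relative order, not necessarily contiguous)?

6

One common subsequence of length 6: sync (board A #1, board B #2) → draft (board A #3, board B #4) → triage (board A #4, board B #5) → review (board A #5, board B #6) → sync (board A #6, board B #9) → draft (board A #7, board B #10). Since dp[9][11] = 6, nothing longer is possible.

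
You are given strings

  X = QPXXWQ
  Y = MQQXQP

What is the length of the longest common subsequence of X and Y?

3

Let dp[i][j] be the LCS length of the first i characters of X and the first j characters of Y. dp[i][j] = dp[i-1][j-1]+1 when the i-th and j-th characters match, else max(dp[i-1][j], dp[i][j-1]).
    ·  M  Q  Q  X  Q  P
 ·  0  0  0  0  0  0  0
 Q  0  0  1  1  1  1  1
 P  0  0  1  1  1  1  2
 X  0  0  1  1  2  2  2
 X  0  0  1  1  2  2  2
 W  0  0  1  1  2  2  2
 Q  0  0  1  2  2  3  3
dp[6][6] = 3. One LCS (by backtracking along matches): QXQ.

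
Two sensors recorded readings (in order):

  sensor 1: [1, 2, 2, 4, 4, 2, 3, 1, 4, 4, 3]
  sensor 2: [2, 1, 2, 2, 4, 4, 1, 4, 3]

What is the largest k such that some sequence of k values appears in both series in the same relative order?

8

Taking 1 [1,2], 2 [2,3], 2 [3,4], 4 [4,5], 4 [5,6], 1 [8,7], 4 [10,8], 3 [11,9] gives a common subsequence of length 8. Since dp[11][9] = 8, nothing longer is possible.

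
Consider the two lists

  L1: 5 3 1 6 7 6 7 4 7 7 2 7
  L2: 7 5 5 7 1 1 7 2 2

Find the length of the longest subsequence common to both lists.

4

One common subsequence of length 4: 5 (L1 #1, L2 #3) → 1 (L1 #3, L2 #6) → 7 (L1 #5, L2 #7) → 2 (L1 #11, L2 #9). dp[12][9] = 4 confirms this is the maximum.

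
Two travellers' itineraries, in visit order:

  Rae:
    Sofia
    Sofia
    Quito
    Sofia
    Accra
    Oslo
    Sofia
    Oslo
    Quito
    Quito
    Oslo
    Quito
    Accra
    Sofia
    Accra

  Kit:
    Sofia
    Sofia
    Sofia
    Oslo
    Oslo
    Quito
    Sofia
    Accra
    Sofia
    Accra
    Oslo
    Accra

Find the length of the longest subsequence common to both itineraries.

Pick Sofia [1,1], Sofia [2,2], Sofia [4,3], Oslo [6,4], Oslo [8,5], Quito [9,6], Accra [13,8], Sofia [14,9], Accra [15,12]; all 9 stops appear in both, in order. Since dp[15][12] = 9, nothing longer is possible.

9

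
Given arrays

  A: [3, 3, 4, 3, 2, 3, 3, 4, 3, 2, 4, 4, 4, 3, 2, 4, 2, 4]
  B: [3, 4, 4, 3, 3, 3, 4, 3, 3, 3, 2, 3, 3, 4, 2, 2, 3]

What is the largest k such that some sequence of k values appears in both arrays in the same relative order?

11

Taking 3 at A[1]=B[1] → 4 at A[3]=B[3] → 3 at A[4]=B[4] → 3 at A[6]=B[5] → 3 at A[7]=B[6] → 4 at A[8]=B[7] → 3 at A[9]=B[10] → 2 at A[10]=B[11] → 4 at A[13]=B[14] → 2 at A[15]=B[15] → 2 at A[17]=B[16] gives a common subsequence of length 11, and the DP table's final entry dp[18][17] is also 11, so no common subsequence is longer.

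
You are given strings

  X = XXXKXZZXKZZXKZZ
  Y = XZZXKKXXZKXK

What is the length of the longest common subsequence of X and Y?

8

Match X (X #1, Y #1) → X (X #2, Y #4) → X (X #3, Y #7) → X (X #5, Y #8) → Z (X #7, Y #9) → K (X #9, Y #10) → X (X #12, Y #11) → K (X #13, Y #12) — 8 characters in the same relative order in both, and the DP table's final entry dp[15][12] is also 8, so no common subsequence is longer.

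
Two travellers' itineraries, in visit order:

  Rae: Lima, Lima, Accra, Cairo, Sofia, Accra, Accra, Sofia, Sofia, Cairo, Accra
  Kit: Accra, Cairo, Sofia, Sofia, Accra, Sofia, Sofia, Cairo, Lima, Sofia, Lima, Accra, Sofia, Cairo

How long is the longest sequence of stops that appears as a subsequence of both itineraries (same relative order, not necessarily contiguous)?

8

One common subsequence of length 8: Accra (Rae #3, Kit #1); then Cairo (Rae #4, Kit #2); then Sofia (Rae #5, Kit #4); then Accra (Rae #7, Kit #5); then Sofia (Rae #8, Kit #6); then Sofia (Rae #9, Kit #7); then Cairo (Rae #10, Kit #8); then Accra (Rae #11, Kit #12). dp[11][14] = 8 confirms this is the maximum.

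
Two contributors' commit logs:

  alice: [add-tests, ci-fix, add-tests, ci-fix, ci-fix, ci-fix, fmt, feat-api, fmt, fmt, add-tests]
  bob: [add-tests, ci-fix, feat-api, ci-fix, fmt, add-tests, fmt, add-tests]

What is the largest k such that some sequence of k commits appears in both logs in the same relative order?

6

One common subsequence of length 6: add-tests (alice #1, bob #1), ci-fix (alice #2, bob #2), ci-fix (alice #6, bob #4), fmt (alice #7, bob #5), fmt (alice #10, bob #7), add-tests (alice #11, bob #8). The LCS DP gives dp[11][8] = 6, so this is optimal.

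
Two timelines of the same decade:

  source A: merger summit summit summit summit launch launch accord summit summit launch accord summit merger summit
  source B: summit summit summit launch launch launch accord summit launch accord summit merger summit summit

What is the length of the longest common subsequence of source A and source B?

Match summit at source A[2]=source B[1], summit at source A[3]=source B[2], summit at source A[4]=source B[3], launch at source A[6]=source B[5], launch at source A[7]=source B[6], accord at source A[8]=source B[7], summit at source A[10]=source B[8], launch at source A[11]=source B[9], accord at source A[12]=source B[10], summit at source A[13]=source B[11], merger at source A[14]=source B[12], summit at source A[15]=source B[14] — 12 events in the same relative order in both. Since dp[15][14] = 12, nothing longer is possible.

12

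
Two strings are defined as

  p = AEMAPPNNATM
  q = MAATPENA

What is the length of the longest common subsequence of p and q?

Let dp[i][j] be the LCS length of the first i characters of p and the first j characters of q. dp[i][j] = dp[i-1][j-1]+1 when the i-th and j-th characters match, else max(dp[i-1][j], dp[i][j-1]).
    ·  M  A  A  T  P  E  N  A
 ·  0  0  0  0  0  0  0  0  0
 A  0  0  1  1  1  1  1  1  1
 E  0  0  1  1  1  1  2  2  2
 M  0  1  1  1  1  1  2  2  2
 A  0  1  2  2  2  2  2  2  3
 P  0  1  2  2  2  3  3  3  3
 P  0  1  2  2  2  3  3  3  3
 N  0  1  2  2  2  3  3  4  4
 N  0  1  2  2  2  3  3  4  4
 A  0  1  2  3  3  3  3  4  5
 T  0  1  2  3  4  4  4  4  5
 M  0  1  2  3  4  4  4  4  5
dp[11][8] = 5. One LCS (by backtracking along matches): AAPNA.

5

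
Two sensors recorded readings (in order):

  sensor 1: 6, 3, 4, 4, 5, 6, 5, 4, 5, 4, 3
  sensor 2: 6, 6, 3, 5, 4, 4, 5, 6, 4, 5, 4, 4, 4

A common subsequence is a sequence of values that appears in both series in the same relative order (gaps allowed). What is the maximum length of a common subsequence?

Let dp[i][j] be the LCS length of the first i values of sensor 1 and the first j values of sensor 2. dp[i][j] = dp[i-1][j-1]+1 when the i-th and j-th values match, else max(dp[i-1][j], dp[i][j-1]).
    ·  6  6  3  5  4  4  5  6  4  5  4  4  4
 ·  0  0  0  0  0  0  0  0  0  0  0  0  0  0
 6  0  1  1  1  1  1  1  1  1  1  1  1  1  1
 3  0  1  1  2  2  2  2  2  2  2  2  2  2  2
 4  0  1  1  2  2  3  3  3  3  3  3  3  3  3
 4  0  1  1  2  2  3  4  4  4  4  4  4  4  4
 5  0  1  1  2  3  3  4  5  5  5  5  5  5  5
 6  0  1  2  2  3  3  4  5  6  6  6  6  6  6
 5  0  1  2  2  3  3  4  5  6  6  7  7  7  7
 4  0  1  2  2  3  4  4  5  6  7  7  8  8  8
 5  0  1  2  2  3  4  4  5  6  7  8  8  8  8
 4  0  1  2  2  3  4  5  5  6  7  8  9  9  9
 3  0  1  2  3  3  4  5  5  6  7  8  9  9  9
dp[11][13] = 9. One LCS (by backtracking along matches): 6, 3, 4, 4, 5, 6, 5, 4, 4.

9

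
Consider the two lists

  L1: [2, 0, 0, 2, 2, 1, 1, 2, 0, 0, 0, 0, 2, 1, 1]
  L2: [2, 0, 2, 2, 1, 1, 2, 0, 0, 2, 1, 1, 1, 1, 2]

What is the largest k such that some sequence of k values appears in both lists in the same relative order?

12

One common subsequence of length 12: 2 (L1 #1, L2 #1) → 0 (L1 #3, L2 #2) → 2 (L1 #4, L2 #3) → 2 (L1 #5, L2 #4) → 1 (L1 #6, L2 #5) → 1 (L1 #7, L2 #6) → 2 (L1 #8, L2 #7) → 0 (L1 #11, L2 #8) → 0 (L1 #12, L2 #9) → 2 (L1 #13, L2 #10) → 1 (L1 #14, L2 #13) → 1 (L1 #15, L2 #14). The LCS DP gives dp[15][15] = 12, so this is optimal.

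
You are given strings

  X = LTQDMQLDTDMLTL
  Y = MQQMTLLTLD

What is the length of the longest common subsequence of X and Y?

Let dp[i][j] be the LCS length of the first i characters of X and the first j characters of Y. dp[i][j] = dp[i-1][j-1]+1 when the i-th and j-th characters match, else max(dp[i-1][j], dp[i][j-1]).
    ·  M  Q  Q  M  T  L  L  T  L  D
 ·  0  0  0  0  0  0  0  0  0  0  0
 L  0  0  0  0  0  0  1  1  1  1  1
 T  0  0  0  0  0  1  1  1  2  2  2
 Q  0  0  1  1  1  1  1  1  2  2  2
 D  0  0  1  1  1  1  1  1  2  2  3
 M  0  1  1  1  2  2  2  2  2  2  3
 Q  0  1  2  2  2  2  2  2  2  2  3
 L  0  1  2  2  2  2  3  3  3  3  3
 D  0  1  2  2  2  2  3  3  3  3  4
 T  0  1  2  2  2  3  3  3  4  4  4
 D  0  1  2  2  2  3  3  3  4  4  5
 M  0  1  2  2  3  3  3  3  4  4  5
 L  0  1  2  2  3  3  4  4  4  5  5
 T  0  1  2  2  3  4  4  4  5  5  5
 L  0  1  2  2  3  4  5  5  5  6  6
dp[14][10] = 6. One LCS (by backtracking along matches): QMLLTL.

6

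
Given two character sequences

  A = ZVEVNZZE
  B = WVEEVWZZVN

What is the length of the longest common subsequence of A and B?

Let dp[i][j] be the LCS length of the first i characters of A and the first j characters of B. dp[i][j] = dp[i-1][j-1]+1 when the i-th and j-th characters match, else max(dp[i-1][j], dp[i][j-1]).
    ·  W  V  E  E  V  W  Z  Z  V  N
 ·  0  0  0  0  0  0  0  0  0  0  0
 Z  0  0  0  0  0  0  0  1  1  1  1
 V  0  0  1  1  1  1  1  1  1  2  2
 E  0  0  1  2  2  2  2  2  2  2  2
 V  0  0  1  2  2  3  3  3  3  3  3
 N  0  0  1  2  2  3  3  3  3  3  4
 Z  0  0  1  2  2  3  3  4  4  4  4
 Z  0  0  1  2  2  3  3  4  5  5  5
 E  0  0  1  2  3  3  3  4  5  5  5
dp[8][10] = 5. One LCS (by backtracking along matches): VEVZZ.

5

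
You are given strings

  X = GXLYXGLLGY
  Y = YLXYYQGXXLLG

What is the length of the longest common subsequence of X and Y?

6

Let dp[i][j] be the LCS length of the first i characters of X and the first j characters of Y. dp[i][j] = dp[i-1][j-1]+1 when the i-th and j-th characters match, else max(dp[i-1][j], dp[i][j-1]).
    ·  Y  L  X  Y  Y  Q  G  X  X  L  L  G
 ·  0  0  0  0  0  0  0  0  0  0  0  0  0
 G  0  0  0  0  0  0  0  1  1  1  1  1  1
 X  0  0  0  1  1  1  1  1  2  2  2  2  2
 L  0  0  1  1  1  1  1  1  2  2  3  3  3
 Y  0  1  1  1  2  2  2  2  2  2  3  3  3
 X  0  1  1  2  2  2  2  2  3  3  3  3  3
 G  0  1  1  2  2  2  2  3  3  3  3  3  4
 L  0  1  2  2  2  2  2  3  3  3  4  4  4
 L  0  1  2  2  2  2  2  3  3  3  4  5  5
 G  0  1  2  2  2  2  2  3  3  3  4  5  6
 Y  0  1  2  2  3  3  3  3  3  3  4  5  6
dp[10][12] = 6. One LCS (by backtracking along matches): GXXLLG.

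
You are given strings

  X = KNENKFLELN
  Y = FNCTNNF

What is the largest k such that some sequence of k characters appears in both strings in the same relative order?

Let dp[i][j] be the LCS length of the first i characters of X and the first j characters of Y. dp[i][j] = dp[i-1][j-1]+1 when the i-th and j-th characters match, else max(dp[i-1][j], dp[i][j-1]).
    ·  F  N  C  T  N  N  F
 ·  0  0  0  0  0  0  0  0
 K  0  0  0  0  0  0  0  0
 N  0  0  1  1  1  1  1  1
 E  0  0  1  1  1  1  1  1
 N  0  0  1  1  1  2  2  2
 K  0  0  1  1  1  2  2  2
 F  0  1  1  1  1  2  2  3
 L  0  1  1  1  1  2  2  3
 E  0  1  1  1  1  2  2  3
 L  0  1  1  1  1  2  2  3
 N  0  1  2  2  2  2  3  3
dp[10][7] = 3. One LCS (by backtracking along matches): NNF.

3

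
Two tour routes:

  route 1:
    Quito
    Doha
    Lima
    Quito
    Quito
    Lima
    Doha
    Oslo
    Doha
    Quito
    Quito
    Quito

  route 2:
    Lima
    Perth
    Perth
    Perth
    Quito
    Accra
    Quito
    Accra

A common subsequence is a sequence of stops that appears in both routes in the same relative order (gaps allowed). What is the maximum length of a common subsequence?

One common subsequence of length 3: Lima at route 1[3]=route 2[1]; then Quito at route 1[4]=route 2[5]; then Quito at route 1[5]=route 2[7]. dp[12][8] = 3 confirms this is the maximum.

3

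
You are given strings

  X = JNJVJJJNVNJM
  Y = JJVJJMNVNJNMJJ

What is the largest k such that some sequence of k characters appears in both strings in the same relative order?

Taking J (X #1, Y #1), J (X #3, Y #2), V (X #4, Y #3), J (X #5, Y #4), J (X #6, Y #5), N (X #8, Y #7), V (X #9, Y #8), N (X #10, Y #9), J (X #11, Y #10), M (X #12, Y #12) gives a common subsequence of length 10. Since dp[12][14] = 10, nothing longer is possible.

10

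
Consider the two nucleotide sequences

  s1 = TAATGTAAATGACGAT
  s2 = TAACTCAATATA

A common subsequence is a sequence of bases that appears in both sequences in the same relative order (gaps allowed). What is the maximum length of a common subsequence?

One common subsequence of length 9: T at s1[1]=s2[1], then A at s1[2]=s2[2], then A at s1[3]=s2[3], then T at s1[4]=s2[5], then A at s1[7]=s2[7], then A at s1[8]=s2[8], then A at s1[9]=s2[10], then T at s1[10]=s2[11], then A at s1[15]=s2[12]. The LCS DP gives dp[16][12] = 9, so this is optimal.

9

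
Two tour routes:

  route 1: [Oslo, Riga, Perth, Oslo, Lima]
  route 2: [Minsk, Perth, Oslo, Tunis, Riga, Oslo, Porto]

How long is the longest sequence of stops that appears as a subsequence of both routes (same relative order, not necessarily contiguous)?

One common subsequence of length 3: Oslo [1,3], Riga [2,5], Oslo [4,6], and the DP table's final entry dp[5][7] is also 3, so no common subsequence is longer.

3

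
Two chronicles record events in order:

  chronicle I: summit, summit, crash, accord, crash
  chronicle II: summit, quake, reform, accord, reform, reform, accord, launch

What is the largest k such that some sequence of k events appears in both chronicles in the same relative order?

One common subsequence of length 2: summit [1,1] → accord [4,7], and the DP table's final entry dp[5][8] is also 2, so no common subsequence is longer.

2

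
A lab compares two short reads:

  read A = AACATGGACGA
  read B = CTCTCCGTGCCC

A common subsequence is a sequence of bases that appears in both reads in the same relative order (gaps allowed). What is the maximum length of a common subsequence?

5

Let dp[i][j] be the LCS length of the first i bases of read A and the first j bases of read B. dp[i][j] = dp[i-1][j-1]+1 when the i-th and j-th bases match, else max(dp[i-1][j], dp[i][j-1]).
    ·  C  T  C  T  C  C  G  T  G  C  C  C
 ·  0  0  0  0  0  0  0  0  0  0  0  0  0
 A  0  0  0  0  0  0  0  0  0  0  0  0  0
 A  0  0  0  0  0  0  0  0  0  0  0  0  0
 C  0  1  1  1  1  1  1  1  1  1  1  1  1
 A  0  1  1  1  1  1  1  1  1  1  1  1  1
 T  0  1  2  2  2  2  2  2  2  2  2  2  2
 G  0  1  2  2  2  2  2  3  3  3  3  3  3
 G  0  1  2  2  2  2  2  3  3  4  4  4  4
 A  0  1  2  2  2  2  2  3  3  4  4  4  4
 C  0  1  2  3  3  3  3  3  3  4  5  5  5
 G  0  1  2  3  3  3  3  4  4  4  5  5  5
 A  0  1  2  3  3  3  3  4  4  4  5  5  5
dp[11][12] = 5. One LCS (by backtracking along matches): CTGGC.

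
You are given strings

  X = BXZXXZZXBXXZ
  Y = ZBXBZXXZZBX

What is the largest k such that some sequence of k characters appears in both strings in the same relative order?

9

Pick B at X[1]=Y[2]; then X at X[2]=Y[3]; then Z at X[3]=Y[5]; then X at X[4]=Y[6]; then X at X[5]=Y[7]; then Z at X[6]=Y[8]; then Z at X[7]=Y[9]; then B at X[9]=Y[10]; then X at X[11]=Y[11]; all 9 characters appear in both, in order. dp[12][11] = 9 confirms this is the maximum.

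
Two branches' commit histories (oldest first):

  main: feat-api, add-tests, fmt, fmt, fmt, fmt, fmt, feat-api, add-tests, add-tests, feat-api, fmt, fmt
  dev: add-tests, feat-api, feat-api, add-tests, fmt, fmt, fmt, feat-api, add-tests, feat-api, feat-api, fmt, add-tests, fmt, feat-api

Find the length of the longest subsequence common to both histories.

Taking feat-api at main[1]=dev[3], then add-tests at main[2]=dev[4], then fmt at main[5]=dev[5], then fmt at main[6]=dev[6], then fmt at main[7]=dev[7], then feat-api at main[8]=dev[8], then add-tests at main[9]=dev[9], then feat-api at main[11]=dev[11], then fmt at main[12]=dev[12], then fmt at main[13]=dev[14] gives a common subsequence of length 10. The LCS DP gives dp[13][15] = 10, so this is optimal.

10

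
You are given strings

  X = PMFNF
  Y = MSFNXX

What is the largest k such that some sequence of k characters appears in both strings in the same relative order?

3

Match M at X[2]=Y[1], F at X[3]=Y[3], N at X[4]=Y[4] — 3 characters in the same relative order in both. Since dp[5][6] = 3, nothing longer is possible.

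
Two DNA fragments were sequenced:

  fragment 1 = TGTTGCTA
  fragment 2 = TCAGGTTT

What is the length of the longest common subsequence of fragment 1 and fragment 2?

5

One common subsequence of length 5: T [1,1], then G [2,5], then T [3,6], then T [4,7], then T [7,8]. The LCS DP gives dp[8][8] = 5, so this is optimal.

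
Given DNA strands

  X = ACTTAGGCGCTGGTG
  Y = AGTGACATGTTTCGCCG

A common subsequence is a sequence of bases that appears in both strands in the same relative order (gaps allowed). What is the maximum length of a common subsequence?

8

Match A [1,5], then C [2,6], then T [3,11], then T [4,12], then G [7,14], then C [8,15], then C [10,16], then G [15,17] — 8 bases in the same relative order in both. dp[15][17] = 8 confirms this is the maximum.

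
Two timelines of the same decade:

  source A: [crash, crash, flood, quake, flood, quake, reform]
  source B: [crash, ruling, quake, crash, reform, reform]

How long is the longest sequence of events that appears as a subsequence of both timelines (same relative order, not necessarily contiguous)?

Taking crash (source A #1, source B #1) → crash (source A #2, source B #4) → reform (source A #7, source B #6) gives a common subsequence of length 3. The LCS DP gives dp[7][6] = 3, so this is optimal.

3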